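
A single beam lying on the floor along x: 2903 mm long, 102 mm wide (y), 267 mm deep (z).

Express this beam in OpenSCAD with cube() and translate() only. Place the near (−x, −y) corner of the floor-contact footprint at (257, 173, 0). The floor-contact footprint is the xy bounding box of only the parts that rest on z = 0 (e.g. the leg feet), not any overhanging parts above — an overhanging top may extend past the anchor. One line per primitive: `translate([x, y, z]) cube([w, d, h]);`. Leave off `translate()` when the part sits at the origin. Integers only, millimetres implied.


translate([257, 173, 0]) cube([2903, 102, 267]);


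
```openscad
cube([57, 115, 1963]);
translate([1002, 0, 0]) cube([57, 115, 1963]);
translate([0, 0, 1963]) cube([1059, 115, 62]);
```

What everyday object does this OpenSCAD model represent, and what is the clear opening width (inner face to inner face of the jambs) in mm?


A door frame. The clear opening width is 945 mm.

Two 1963 mm tall posts with a header on top — a door frame. The left jamb is 57 mm wide at x = 0; the right jamb starts at x = 1002. The clear opening is 1002 − 57 = 945 mm.


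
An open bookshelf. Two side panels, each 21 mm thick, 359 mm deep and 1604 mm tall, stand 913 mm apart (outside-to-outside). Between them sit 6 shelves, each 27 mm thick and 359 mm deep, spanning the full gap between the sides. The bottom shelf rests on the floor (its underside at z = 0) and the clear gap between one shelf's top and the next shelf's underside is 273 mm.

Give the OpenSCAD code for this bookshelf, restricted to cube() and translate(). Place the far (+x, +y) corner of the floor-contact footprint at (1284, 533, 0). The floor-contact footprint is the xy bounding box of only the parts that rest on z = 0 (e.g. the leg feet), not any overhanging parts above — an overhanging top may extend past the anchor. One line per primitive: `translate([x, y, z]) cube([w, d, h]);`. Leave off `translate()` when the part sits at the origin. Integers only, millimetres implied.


translate([371, 174, 0]) cube([21, 359, 1604]);
translate([1263, 174, 0]) cube([21, 359, 1604]);
translate([392, 174, 0]) cube([871, 359, 27]);
translate([392, 174, 300]) cube([871, 359, 27]);
translate([392, 174, 600]) cube([871, 359, 27]);
translate([392, 174, 900]) cube([871, 359, 27]);
translate([392, 174, 1200]) cube([871, 359, 27]);
translate([392, 174, 1500]) cube([871, 359, 27]);


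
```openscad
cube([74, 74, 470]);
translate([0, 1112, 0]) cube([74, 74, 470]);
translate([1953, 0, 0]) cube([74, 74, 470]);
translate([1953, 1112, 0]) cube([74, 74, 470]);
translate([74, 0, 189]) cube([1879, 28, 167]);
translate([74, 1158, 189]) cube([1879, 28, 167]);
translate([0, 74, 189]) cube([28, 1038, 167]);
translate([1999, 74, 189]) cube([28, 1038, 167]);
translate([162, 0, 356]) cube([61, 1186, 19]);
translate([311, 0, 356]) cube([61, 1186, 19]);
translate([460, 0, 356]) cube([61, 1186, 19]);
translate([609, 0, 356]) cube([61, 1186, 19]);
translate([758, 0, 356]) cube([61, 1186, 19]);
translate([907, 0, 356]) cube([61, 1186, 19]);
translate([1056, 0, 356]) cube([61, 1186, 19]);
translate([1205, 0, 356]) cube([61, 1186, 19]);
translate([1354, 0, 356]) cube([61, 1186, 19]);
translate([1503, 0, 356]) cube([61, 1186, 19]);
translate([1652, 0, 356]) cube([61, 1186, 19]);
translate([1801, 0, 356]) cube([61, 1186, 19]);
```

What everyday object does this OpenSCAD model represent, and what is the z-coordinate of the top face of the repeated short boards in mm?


A bed frame. The slat-top height is 375 mm.

Four posts, four rails, and a row of slats — a bed frame. Slats sit on the rails at z = 189 + 167 = 356; with slat thickness 19, the top is 375 mm.


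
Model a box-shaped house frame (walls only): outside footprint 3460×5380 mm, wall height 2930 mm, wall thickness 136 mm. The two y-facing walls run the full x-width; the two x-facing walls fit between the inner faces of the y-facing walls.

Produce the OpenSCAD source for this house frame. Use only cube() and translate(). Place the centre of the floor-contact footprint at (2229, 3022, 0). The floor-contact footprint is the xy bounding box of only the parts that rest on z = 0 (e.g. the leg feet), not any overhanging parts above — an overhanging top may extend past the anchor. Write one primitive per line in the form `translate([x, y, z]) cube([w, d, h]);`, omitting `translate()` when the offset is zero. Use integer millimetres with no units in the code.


translate([499, 332, 0]) cube([3460, 136, 2930]);
translate([499, 5576, 0]) cube([3460, 136, 2930]);
translate([499, 468, 0]) cube([136, 5108, 2930]);
translate([3823, 468, 0]) cube([136, 5108, 2930]);


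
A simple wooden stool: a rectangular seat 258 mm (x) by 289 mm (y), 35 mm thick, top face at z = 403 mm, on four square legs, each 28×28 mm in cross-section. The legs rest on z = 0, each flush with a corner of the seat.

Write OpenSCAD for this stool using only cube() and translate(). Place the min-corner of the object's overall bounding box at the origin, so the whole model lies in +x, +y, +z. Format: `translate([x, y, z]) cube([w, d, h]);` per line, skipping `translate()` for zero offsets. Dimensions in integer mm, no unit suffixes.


translate([0, 0, 368]) cube([258, 289, 35]);
cube([28, 28, 368]);
translate([230, 0, 0]) cube([28, 28, 368]);
translate([0, 261, 0]) cube([28, 28, 368]);
translate([230, 261, 0]) cube([28, 28, 368]);


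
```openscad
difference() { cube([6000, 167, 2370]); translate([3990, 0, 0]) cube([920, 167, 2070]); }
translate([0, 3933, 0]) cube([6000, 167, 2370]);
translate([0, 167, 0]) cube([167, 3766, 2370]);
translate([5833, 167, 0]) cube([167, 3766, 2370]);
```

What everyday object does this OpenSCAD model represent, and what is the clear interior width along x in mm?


A single room. The interior width is 5666 mm.

Four walls enclosing a rectangle with a door in the front wall — a room. Outside width 6000 minus two 167 mm walls gives 5666 mm.


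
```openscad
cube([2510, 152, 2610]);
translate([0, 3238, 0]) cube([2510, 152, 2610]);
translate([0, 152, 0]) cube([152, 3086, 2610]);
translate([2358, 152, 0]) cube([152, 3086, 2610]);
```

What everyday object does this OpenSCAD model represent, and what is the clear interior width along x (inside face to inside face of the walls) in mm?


A house (or room) frame. The interior width is 2206 mm.

Four 2610 mm walls enclosing a rectangle with no floor or roof — a room or house frame. Outside width is 2510 mm and wall thickness is 152 mm, so the interior width is 2510 − 2 × 152 = 2206 mm.


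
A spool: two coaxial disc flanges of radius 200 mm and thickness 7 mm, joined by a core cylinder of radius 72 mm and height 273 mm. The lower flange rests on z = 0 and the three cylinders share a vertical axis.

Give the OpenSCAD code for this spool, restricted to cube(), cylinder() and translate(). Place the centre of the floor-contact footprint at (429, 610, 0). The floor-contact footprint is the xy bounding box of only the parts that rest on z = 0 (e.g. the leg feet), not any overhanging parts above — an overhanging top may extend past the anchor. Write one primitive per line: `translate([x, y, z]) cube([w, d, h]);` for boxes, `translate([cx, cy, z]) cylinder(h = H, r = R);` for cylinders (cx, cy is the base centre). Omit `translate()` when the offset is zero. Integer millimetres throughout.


translate([429, 610, 0]) cylinder(h = 7, r = 200);
translate([429, 610, 7]) cylinder(h = 273, r = 72);
translate([429, 610, 280]) cylinder(h = 7, r = 200);


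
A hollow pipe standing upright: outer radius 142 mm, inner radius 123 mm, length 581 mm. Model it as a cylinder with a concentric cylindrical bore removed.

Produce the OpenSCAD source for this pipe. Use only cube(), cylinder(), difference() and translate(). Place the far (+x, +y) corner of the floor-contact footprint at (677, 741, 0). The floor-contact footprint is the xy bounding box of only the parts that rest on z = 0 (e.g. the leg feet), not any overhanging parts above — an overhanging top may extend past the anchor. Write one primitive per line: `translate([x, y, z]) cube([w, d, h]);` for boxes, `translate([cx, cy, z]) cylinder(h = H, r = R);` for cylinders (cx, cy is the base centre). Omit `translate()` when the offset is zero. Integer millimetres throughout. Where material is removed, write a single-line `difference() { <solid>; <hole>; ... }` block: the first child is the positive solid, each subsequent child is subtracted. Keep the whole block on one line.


difference() { translate([535, 599, 0]) cylinder(h = 581, r = 142); translate([535, 599, 0]) cylinder(h = 581, r = 123); }


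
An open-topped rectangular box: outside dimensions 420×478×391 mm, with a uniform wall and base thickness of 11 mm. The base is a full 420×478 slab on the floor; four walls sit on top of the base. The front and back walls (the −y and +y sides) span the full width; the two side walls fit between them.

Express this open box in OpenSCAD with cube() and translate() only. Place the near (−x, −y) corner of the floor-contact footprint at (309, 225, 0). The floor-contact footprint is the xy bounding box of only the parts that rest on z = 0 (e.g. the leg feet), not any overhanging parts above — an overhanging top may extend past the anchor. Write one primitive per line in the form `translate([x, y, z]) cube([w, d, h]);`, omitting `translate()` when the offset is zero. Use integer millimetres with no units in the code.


translate([309, 225, 0]) cube([420, 478, 11]);
translate([309, 225, 11]) cube([420, 11, 380]);
translate([309, 692, 11]) cube([420, 11, 380]);
translate([309, 236, 11]) cube([11, 456, 380]);
translate([718, 236, 11]) cube([11, 456, 380]);


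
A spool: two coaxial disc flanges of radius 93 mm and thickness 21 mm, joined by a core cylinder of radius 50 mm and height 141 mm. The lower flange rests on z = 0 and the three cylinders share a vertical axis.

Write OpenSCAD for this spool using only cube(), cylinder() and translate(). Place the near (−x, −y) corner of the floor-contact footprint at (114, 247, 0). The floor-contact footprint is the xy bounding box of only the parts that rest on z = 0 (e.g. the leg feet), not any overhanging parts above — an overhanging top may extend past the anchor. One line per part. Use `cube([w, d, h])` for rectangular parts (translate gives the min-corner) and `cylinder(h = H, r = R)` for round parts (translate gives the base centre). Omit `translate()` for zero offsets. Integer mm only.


translate([207, 340, 0]) cylinder(h = 21, r = 93);
translate([207, 340, 21]) cylinder(h = 141, r = 50);
translate([207, 340, 162]) cylinder(h = 21, r = 93);


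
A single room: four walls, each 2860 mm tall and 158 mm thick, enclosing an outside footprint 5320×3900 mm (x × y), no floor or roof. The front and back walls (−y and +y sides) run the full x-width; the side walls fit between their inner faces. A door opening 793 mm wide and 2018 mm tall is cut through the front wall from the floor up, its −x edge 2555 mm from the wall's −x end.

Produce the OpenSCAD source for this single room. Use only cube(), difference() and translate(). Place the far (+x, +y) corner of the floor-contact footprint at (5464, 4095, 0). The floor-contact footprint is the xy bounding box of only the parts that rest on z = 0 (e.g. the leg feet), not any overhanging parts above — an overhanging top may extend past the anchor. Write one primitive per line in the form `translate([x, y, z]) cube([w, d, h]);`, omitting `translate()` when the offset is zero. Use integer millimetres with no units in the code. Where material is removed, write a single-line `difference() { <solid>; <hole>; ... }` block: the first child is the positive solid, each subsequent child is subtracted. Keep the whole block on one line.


difference() { translate([144, 195, 0]) cube([5320, 158, 2860]); translate([2699, 195, 0]) cube([793, 158, 2018]); }
translate([144, 3937, 0]) cube([5320, 158, 2860]);
translate([144, 353, 0]) cube([158, 3584, 2860]);
translate([5306, 353, 0]) cube([158, 3584, 2860]);


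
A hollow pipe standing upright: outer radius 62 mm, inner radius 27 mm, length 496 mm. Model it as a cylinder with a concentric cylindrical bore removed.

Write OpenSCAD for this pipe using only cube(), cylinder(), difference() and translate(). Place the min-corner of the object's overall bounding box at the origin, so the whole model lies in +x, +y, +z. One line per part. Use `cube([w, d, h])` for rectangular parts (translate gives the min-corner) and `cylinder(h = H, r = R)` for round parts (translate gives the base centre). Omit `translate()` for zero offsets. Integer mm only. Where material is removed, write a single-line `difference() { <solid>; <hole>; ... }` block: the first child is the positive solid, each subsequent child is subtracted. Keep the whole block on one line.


difference() { translate([62, 62, 0]) cylinder(h = 496, r = 62); translate([62, 62, 0]) cylinder(h = 496, r = 27); }


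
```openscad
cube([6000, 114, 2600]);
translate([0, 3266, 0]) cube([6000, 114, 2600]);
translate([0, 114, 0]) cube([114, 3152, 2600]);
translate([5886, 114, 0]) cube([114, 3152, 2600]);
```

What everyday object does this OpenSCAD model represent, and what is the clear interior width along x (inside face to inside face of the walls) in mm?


A house (or room) frame. The interior width is 5772 mm.

Four 2600 mm walls enclosing a rectangle with no floor or roof — a room or house frame. Outside width is 6000 mm and wall thickness is 114 mm, so the interior width is 6000 − 2 × 114 = 5772 mm.


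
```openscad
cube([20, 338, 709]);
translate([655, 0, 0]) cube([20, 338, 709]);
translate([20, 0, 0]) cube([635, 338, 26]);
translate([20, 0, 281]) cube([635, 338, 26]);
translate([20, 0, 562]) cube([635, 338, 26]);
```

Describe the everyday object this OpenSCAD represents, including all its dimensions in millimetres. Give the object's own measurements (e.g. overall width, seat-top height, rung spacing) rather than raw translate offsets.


An open bookshelf. Two side panels, each 20 mm thick, 338 mm deep and 709 mm tall, stand 675 mm apart (outside-to-outside). Between them sit 3 shelves, each 26 mm thick and 338 mm deep, spanning the full gap between the sides. The bottom shelf rests on the floor (its underside at z = 0) and the clear gap between one shelf's top and the next shelf's underside is 255 mm.


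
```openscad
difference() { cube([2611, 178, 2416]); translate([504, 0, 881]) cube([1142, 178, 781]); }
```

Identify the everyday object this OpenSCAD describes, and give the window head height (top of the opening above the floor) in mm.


A wall with a window opening. The window head height is 1662 mm.

A wall with a rectangular opening subtracted — a window. Sill at z = 881, opening 781 mm tall, so the head is at 881 + 781 = 1662 mm.


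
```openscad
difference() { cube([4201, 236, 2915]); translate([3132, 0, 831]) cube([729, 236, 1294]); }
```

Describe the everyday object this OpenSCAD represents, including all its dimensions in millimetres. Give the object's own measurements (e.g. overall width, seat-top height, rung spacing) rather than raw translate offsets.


A wall 4201 mm long (x), 236 mm thick (y), 2915 mm tall, with a rectangular window opening cut through it. The opening is 729 mm wide and 1294 mm tall; its sill is at z = 831 mm and its near (−x) edge is 3132 mm from the wall's −x end. The opening passes through the full wall thickness.


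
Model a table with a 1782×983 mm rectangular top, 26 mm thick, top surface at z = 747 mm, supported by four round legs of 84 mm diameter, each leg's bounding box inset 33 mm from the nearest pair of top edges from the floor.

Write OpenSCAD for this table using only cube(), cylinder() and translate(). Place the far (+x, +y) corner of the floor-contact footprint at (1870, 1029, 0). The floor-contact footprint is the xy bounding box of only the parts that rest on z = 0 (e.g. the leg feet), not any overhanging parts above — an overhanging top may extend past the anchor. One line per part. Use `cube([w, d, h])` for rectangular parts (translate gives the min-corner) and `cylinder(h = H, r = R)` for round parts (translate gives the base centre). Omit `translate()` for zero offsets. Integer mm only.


// leg_h = 747 - 26 = 721
translate([121, 79, 721]) cube([1782, 983, 26]);
translate([196, 154, 0]) cylinder(h = 721, r = 42);
translate([1828, 154, 0]) cylinder(h = 721, r = 42);
translate([196, 987, 0]) cylinder(h = 721, r = 42);
translate([1828, 987, 0]) cylinder(h = 721, r = 42);


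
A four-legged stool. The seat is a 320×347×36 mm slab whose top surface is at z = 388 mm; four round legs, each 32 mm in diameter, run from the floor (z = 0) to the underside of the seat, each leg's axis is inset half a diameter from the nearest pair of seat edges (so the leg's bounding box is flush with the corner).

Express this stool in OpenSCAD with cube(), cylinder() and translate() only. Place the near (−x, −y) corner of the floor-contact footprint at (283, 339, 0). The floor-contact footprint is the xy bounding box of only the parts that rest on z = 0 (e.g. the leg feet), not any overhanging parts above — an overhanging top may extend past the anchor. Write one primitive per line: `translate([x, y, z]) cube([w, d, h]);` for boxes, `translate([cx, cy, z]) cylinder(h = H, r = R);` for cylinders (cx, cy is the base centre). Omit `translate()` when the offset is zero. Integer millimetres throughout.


translate([283, 339, 352]) cube([320, 347, 36]);
translate([299, 355, 0]) cylinder(h = 352, r = 16);
translate([587, 355, 0]) cylinder(h = 352, r = 16);
translate([299, 670, 0]) cylinder(h = 352, r = 16);
translate([587, 670, 0]) cylinder(h = 352, r = 16);


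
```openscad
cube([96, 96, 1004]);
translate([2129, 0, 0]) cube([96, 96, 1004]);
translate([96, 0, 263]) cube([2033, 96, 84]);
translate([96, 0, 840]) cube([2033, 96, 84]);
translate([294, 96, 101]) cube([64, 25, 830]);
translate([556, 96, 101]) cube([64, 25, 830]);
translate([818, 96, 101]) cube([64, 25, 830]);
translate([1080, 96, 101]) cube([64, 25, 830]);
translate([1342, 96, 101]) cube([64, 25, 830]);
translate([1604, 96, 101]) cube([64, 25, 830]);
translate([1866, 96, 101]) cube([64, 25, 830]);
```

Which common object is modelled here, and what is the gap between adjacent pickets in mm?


A fence section. The picket gap is 198 mm.

Two posts, two rails, 7 pickets — a fence section. Span 2033 mm holds 7 pickets of 64 mm with 8 equal gaps: ⌊(2033 − 7·64) / 8⌋ = 198 mm.


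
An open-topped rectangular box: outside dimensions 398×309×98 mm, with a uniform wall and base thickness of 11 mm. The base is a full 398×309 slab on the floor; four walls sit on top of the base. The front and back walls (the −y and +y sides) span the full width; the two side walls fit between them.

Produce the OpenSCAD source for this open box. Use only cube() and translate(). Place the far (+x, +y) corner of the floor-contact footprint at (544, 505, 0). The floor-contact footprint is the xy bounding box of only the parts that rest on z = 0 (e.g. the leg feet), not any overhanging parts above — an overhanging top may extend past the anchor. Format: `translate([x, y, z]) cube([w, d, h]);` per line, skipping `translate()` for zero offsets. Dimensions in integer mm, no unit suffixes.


translate([146, 196, 0]) cube([398, 309, 11]);
translate([146, 196, 11]) cube([398, 11, 87]);
translate([146, 494, 11]) cube([398, 11, 87]);
translate([146, 207, 11]) cube([11, 287, 87]);
translate([533, 207, 11]) cube([11, 287, 87]);


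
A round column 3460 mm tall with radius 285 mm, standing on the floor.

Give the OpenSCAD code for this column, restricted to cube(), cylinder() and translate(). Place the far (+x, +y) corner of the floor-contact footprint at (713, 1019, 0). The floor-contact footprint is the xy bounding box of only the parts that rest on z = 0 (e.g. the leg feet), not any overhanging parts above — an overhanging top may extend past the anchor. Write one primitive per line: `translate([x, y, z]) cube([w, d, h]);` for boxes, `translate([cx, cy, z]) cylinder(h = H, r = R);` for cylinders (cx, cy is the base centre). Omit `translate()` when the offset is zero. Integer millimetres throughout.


translate([428, 734, 0]) cylinder(h = 3460, r = 285);


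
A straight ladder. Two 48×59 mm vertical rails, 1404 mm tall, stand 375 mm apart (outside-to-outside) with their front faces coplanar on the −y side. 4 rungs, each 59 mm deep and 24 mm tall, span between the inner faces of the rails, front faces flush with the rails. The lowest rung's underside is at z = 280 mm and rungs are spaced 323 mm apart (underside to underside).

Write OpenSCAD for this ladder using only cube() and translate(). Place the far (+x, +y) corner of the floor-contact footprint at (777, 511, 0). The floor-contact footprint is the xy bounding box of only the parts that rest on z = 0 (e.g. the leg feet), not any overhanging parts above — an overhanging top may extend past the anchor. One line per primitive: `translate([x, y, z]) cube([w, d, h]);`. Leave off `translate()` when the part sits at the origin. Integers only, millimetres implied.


// rung span = 375 - 2*48 = 279
// rung[k] z = 280 + k*323
translate([402, 452, 0]) cube([48, 59, 1404]);
translate([729, 452, 0]) cube([48, 59, 1404]);
translate([450, 452, 280]) cube([279, 59, 24]);
translate([450, 452, 603]) cube([279, 59, 24]);
translate([450, 452, 926]) cube([279, 59, 24]);
translate([450, 452, 1249]) cube([279, 59, 24]);


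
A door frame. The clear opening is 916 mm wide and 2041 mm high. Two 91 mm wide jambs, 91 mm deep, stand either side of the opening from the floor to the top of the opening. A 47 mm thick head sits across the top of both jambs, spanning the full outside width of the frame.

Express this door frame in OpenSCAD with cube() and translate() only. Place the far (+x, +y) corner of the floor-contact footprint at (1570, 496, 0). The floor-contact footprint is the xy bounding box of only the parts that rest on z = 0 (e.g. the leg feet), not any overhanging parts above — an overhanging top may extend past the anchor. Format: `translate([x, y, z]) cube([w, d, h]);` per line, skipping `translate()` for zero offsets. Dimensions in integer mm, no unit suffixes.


translate([472, 405, 0]) cube([91, 91, 2041]);
translate([1479, 405, 0]) cube([91, 91, 2041]);
translate([472, 405, 2041]) cube([1098, 91, 47]);


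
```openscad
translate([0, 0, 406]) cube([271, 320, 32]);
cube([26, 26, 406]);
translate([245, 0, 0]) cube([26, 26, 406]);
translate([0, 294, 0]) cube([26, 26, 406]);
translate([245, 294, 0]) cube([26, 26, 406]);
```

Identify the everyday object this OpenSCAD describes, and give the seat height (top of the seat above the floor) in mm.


A stool. The seat height is 438 mm.

A 271×320×32 slab at z = 406 on four corner posts — a stool. The seat top is 406 + 32 = 438 mm.


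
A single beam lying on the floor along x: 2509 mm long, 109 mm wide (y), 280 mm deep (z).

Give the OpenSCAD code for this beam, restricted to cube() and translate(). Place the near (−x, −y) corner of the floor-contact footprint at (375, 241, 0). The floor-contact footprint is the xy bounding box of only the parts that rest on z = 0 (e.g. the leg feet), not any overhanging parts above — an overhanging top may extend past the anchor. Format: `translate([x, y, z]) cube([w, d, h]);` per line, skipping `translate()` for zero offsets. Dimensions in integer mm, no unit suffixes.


translate([375, 241, 0]) cube([2509, 109, 280]);


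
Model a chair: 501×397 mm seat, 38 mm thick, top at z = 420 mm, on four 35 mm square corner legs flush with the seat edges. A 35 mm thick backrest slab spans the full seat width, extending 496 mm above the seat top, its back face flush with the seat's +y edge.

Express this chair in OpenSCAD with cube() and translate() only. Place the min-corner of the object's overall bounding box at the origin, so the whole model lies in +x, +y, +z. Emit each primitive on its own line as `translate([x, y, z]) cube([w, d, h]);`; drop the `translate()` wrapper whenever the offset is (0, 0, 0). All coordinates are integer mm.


// leg_h = 420 - 38 = 382
translate([0, 0, 382]) cube([501, 397, 38]);
cube([35, 35, 382]);
translate([466, 0, 0]) cube([35, 35, 382]);
translate([0, 362, 0]) cube([35, 35, 382]);
translate([466, 362, 0]) cube([35, 35, 382]);
translate([0, 362, 420]) cube([501, 35, 496]);


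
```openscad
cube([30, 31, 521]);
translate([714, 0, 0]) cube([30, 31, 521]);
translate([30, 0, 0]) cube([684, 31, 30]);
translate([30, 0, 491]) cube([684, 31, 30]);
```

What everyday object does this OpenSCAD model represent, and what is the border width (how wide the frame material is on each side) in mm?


A picture frame. The border width is 30 mm.

Four thin pieces enclosing a rectangular opening — a picture frame. The two full-height stiles are 521 mm tall; the top rail sits at z = 491 and is 30 mm tall, so the border above the opening is 521 − 491 = 30 mm, matching the stile x-width.


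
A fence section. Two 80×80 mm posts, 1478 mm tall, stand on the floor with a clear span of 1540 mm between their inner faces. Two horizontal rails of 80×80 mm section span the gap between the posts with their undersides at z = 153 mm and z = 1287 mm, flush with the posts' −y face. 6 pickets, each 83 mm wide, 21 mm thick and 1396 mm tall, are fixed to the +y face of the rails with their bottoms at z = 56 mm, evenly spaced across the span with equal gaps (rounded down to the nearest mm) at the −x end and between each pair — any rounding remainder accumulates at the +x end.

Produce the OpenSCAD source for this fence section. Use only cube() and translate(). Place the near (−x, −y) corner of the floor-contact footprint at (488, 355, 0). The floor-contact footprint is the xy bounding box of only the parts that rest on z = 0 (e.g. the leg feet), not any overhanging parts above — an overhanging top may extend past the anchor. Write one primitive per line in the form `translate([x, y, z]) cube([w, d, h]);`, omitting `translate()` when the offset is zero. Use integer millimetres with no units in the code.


translate([488, 355, 0]) cube([80, 80, 1478]);
translate([2108, 355, 0]) cube([80, 80, 1478]);
translate([568, 355, 153]) cube([1540, 80, 80]);
translate([568, 355, 1287]) cube([1540, 80, 80]);
translate([716, 435, 56]) cube([83, 21, 1396]);
translate([947, 435, 56]) cube([83, 21, 1396]);
translate([1178, 435, 56]) cube([83, 21, 1396]);
translate([1409, 435, 56]) cube([83, 21, 1396]);
translate([1640, 435, 56]) cube([83, 21, 1396]);
translate([1871, 435, 56]) cube([83, 21, 1396]);


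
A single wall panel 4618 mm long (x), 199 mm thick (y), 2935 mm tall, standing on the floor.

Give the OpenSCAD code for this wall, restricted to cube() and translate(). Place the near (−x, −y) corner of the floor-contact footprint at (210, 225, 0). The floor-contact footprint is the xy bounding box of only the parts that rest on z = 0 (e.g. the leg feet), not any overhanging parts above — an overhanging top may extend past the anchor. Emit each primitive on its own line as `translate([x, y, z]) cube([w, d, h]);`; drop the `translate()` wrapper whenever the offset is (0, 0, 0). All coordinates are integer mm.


translate([210, 225, 0]) cube([4618, 199, 2935]);


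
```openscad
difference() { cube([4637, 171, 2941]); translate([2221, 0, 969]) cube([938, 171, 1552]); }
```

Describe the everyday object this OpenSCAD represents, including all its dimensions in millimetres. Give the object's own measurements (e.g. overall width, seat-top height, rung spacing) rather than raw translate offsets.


A wall 4637 mm long (x), 171 mm thick (y), 2941 mm tall, with a rectangular window opening cut through it. The opening is 938 mm wide and 1552 mm tall; its sill is at z = 969 mm and its near (−x) edge is 2221 mm from the wall's −x end. The opening passes through the full wall thickness.


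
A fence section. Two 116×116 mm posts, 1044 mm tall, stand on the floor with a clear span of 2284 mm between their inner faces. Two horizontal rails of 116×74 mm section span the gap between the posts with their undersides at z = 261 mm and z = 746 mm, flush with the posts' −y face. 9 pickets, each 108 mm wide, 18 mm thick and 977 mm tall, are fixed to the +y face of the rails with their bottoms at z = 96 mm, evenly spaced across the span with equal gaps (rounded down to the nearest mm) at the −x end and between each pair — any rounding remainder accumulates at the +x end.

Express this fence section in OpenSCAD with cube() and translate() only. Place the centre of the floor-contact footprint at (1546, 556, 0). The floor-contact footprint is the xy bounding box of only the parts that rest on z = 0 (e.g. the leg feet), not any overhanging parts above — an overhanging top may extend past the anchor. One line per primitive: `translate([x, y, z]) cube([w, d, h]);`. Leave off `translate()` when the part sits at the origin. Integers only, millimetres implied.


translate([288, 498, 0]) cube([116, 116, 1044]);
translate([2688, 498, 0]) cube([116, 116, 1044]);
translate([404, 498, 261]) cube([2284, 116, 74]);
translate([404, 498, 746]) cube([2284, 116, 74]);
translate([535, 614, 96]) cube([108, 18, 977]);
translate([774, 614, 96]) cube([108, 18, 977]);
translate([1013, 614, 96]) cube([108, 18, 977]);
translate([1252, 614, 96]) cube([108, 18, 977]);
translate([1491, 614, 96]) cube([108, 18, 977]);
translate([1730, 614, 96]) cube([108, 18, 977]);
translate([1969, 614, 96]) cube([108, 18, 977]);
translate([2208, 614, 96]) cube([108, 18, 977]);
translate([2447, 614, 96]) cube([108, 18, 977]);


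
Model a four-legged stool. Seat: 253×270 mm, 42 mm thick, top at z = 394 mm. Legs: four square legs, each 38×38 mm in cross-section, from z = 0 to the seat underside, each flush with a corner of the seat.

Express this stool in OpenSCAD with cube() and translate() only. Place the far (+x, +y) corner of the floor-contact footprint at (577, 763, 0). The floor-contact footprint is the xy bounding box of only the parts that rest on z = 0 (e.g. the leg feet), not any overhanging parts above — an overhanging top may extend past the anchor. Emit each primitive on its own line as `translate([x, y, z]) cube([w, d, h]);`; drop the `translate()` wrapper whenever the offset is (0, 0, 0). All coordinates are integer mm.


// leg_h = 394 - 42 = 352
translate([324, 493, 352]) cube([253, 270, 42]);
translate([324, 493, 0]) cube([38, 38, 352]);
translate([539, 493, 0]) cube([38, 38, 352]);
translate([324, 725, 0]) cube([38, 38, 352]);
translate([539, 725, 0]) cube([38, 38, 352]);


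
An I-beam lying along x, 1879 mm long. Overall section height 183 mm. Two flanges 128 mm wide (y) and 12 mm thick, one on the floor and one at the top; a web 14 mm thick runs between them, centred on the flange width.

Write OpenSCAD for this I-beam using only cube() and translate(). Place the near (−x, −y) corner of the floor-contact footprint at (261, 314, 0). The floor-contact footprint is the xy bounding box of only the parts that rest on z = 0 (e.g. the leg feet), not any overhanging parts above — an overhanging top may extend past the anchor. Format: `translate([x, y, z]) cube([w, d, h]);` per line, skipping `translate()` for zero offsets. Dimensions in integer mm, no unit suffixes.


translate([261, 314, 0]) cube([1879, 128, 12]);
translate([261, 371, 12]) cube([1879, 14, 159]);
translate([261, 314, 171]) cube([1879, 128, 12]);


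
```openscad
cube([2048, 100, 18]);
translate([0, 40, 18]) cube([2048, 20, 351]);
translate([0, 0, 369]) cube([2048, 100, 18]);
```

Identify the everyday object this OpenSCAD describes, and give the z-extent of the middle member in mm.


An I-beam. The web height is 351 mm.

Two wide flanges with a thin centred web — an I-beam. Overall 387 mm minus two 18 mm flanges gives a web of 387 − 2·18 = 351 mm.


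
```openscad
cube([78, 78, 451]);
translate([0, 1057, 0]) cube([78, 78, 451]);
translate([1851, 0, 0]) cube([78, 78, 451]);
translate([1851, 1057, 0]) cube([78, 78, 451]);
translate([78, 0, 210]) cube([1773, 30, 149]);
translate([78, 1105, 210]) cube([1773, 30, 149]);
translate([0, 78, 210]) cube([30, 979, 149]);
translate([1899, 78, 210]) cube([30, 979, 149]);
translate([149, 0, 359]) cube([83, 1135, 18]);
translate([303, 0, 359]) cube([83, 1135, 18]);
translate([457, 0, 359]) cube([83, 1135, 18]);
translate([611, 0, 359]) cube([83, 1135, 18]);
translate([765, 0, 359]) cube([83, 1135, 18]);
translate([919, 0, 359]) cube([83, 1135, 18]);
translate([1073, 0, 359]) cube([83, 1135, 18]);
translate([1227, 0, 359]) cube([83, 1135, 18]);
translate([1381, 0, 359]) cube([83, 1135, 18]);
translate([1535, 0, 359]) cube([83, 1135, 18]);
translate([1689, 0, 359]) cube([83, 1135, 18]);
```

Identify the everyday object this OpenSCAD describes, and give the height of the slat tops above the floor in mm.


A bed frame. The slat-top height is 377 mm.

Four posts, four rails, and a row of slats — a bed frame. Slats sit on the rails at z = 210 + 149 = 359; with slat thickness 18, the top is 377 mm.


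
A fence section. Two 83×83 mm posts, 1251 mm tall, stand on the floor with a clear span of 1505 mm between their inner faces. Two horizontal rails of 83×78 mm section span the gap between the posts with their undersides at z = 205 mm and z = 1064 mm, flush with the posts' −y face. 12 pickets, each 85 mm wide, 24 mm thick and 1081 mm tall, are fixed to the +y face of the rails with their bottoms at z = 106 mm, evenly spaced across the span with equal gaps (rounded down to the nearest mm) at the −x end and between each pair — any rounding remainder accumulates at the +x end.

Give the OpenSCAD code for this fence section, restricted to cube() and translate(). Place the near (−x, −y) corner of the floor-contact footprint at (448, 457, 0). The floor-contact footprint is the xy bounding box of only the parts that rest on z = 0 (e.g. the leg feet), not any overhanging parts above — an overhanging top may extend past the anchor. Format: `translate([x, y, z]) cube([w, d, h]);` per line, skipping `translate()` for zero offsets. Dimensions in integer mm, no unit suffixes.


translate([448, 457, 0]) cube([83, 83, 1251]);
translate([2036, 457, 0]) cube([83, 83, 1251]);
translate([531, 457, 205]) cube([1505, 83, 78]);
translate([531, 457, 1064]) cube([1505, 83, 78]);
translate([568, 540, 106]) cube([85, 24, 1081]);
translate([690, 540, 106]) cube([85, 24, 1081]);
translate([812, 540, 106]) cube([85, 24, 1081]);
translate([934, 540, 106]) cube([85, 24, 1081]);
translate([1056, 540, 106]) cube([85, 24, 1081]);
translate([1178, 540, 106]) cube([85, 24, 1081]);
translate([1300, 540, 106]) cube([85, 24, 1081]);
translate([1422, 540, 106]) cube([85, 24, 1081]);
translate([1544, 540, 106]) cube([85, 24, 1081]);
translate([1666, 540, 106]) cube([85, 24, 1081]);
translate([1788, 540, 106]) cube([85, 24, 1081]);
translate([1910, 540, 106]) cube([85, 24, 1081]);


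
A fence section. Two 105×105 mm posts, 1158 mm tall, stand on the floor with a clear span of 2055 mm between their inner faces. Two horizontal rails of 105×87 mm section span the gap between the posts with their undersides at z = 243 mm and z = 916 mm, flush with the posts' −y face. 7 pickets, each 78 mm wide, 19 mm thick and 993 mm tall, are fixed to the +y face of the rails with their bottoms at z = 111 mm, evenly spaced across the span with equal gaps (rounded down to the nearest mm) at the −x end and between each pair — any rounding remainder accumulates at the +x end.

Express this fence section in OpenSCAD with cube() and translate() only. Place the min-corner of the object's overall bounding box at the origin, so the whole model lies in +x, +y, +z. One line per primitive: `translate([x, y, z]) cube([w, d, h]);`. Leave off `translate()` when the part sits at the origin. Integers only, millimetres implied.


cube([105, 105, 1158]);
translate([2160, 0, 0]) cube([105, 105, 1158]);
translate([105, 0, 243]) cube([2055, 105, 87]);
translate([105, 0, 916]) cube([2055, 105, 87]);
translate([293, 105, 111]) cube([78, 19, 993]);
translate([559, 105, 111]) cube([78, 19, 993]);
translate([825, 105, 111]) cube([78, 19, 993]);
translate([1091, 105, 111]) cube([78, 19, 993]);
translate([1357, 105, 111]) cube([78, 19, 993]);
translate([1623, 105, 111]) cube([78, 19, 993]);
translate([1889, 105, 111]) cube([78, 19, 993]);


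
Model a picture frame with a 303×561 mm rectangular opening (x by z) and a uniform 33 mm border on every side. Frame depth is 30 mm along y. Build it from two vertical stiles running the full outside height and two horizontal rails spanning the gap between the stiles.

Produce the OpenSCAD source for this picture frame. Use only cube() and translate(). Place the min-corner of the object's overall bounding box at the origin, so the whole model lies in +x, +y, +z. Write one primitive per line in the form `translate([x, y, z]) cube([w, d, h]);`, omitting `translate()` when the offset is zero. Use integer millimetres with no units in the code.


cube([33, 30, 627]);
translate([336, 0, 0]) cube([33, 30, 627]);
translate([33, 0, 0]) cube([303, 30, 33]);
translate([33, 0, 594]) cube([303, 30, 33]);


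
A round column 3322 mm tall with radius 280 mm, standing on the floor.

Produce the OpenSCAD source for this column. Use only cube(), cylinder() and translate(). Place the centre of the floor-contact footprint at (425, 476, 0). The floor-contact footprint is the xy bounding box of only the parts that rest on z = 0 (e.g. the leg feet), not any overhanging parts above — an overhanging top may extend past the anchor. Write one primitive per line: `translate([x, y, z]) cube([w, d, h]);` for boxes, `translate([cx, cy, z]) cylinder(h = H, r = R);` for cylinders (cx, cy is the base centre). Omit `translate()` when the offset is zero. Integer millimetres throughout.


translate([425, 476, 0]) cylinder(h = 3322, r = 280);


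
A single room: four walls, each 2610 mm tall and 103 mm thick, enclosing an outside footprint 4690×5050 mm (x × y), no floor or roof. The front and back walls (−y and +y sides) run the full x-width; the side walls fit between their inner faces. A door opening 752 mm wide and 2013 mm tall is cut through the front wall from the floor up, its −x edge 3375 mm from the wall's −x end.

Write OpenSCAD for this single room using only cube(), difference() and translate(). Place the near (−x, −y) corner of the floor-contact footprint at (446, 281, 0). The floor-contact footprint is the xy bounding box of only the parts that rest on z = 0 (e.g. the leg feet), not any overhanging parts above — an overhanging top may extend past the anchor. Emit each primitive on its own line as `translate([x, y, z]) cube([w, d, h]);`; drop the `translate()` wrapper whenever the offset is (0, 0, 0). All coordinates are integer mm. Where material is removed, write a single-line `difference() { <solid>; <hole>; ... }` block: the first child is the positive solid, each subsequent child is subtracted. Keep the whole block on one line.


difference() { translate([446, 281, 0]) cube([4690, 103, 2610]); translate([3821, 281, 0]) cube([752, 103, 2013]); }
translate([446, 5228, 0]) cube([4690, 103, 2610]);
translate([446, 384, 0]) cube([103, 4844, 2610]);
translate([5033, 384, 0]) cube([103, 4844, 2610]);


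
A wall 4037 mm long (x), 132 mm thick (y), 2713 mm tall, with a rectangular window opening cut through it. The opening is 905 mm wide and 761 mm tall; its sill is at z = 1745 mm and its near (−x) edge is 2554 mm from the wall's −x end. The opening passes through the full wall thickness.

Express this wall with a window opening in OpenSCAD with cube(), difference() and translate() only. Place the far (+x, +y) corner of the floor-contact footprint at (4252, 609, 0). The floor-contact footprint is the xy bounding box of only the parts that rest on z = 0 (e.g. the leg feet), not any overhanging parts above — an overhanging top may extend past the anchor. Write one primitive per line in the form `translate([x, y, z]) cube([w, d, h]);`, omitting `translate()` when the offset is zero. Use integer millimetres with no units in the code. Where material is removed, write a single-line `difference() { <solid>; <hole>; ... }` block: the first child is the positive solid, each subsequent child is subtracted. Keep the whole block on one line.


difference() { translate([215, 477, 0]) cube([4037, 132, 2713]); translate([2769, 477, 1745]) cube([905, 132, 761]); }
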